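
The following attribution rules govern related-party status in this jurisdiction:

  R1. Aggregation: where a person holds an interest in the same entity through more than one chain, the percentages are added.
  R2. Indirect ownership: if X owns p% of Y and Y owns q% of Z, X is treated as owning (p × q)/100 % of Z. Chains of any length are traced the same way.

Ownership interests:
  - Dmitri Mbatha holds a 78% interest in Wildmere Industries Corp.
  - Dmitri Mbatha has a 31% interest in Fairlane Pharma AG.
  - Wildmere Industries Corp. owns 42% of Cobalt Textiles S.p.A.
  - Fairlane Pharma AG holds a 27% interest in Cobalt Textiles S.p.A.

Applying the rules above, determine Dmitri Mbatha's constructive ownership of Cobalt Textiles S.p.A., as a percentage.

41.13%

Chain via Wildmere Industries Corp. (R2): 78% × 42% = 32.76% of Cobalt Textiles S.p.A.
Chain via Fairlane Pharma AG (R2): 31% × 27% = 8.37% of Cobalt Textiles S.p.A.
Aggregating (R1): 32.76% + 8.37% = 41.13%.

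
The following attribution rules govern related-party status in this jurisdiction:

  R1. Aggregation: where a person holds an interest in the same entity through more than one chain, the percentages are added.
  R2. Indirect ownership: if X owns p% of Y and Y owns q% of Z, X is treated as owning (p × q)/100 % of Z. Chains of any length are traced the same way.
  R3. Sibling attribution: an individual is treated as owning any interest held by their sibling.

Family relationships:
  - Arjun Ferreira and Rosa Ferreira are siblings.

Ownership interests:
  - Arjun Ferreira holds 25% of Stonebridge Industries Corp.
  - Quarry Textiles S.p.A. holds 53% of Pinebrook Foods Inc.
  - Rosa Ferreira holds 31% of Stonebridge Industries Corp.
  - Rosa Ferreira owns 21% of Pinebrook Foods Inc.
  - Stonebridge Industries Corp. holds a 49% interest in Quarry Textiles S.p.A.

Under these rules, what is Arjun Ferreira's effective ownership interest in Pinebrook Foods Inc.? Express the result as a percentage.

35.5432%

By sibling attribution (R3), Arjun Ferreira is treated as also owning Rosa Ferreira's interest in Stonebridge Industries Corp, giving 25% + 31% = 56%.
By sibling attribution (R3), Arjun Ferreira is treated as owning Rosa Ferreira's 21% interest in Pinebrook Foods Inc.
Chain via Stonebridge Industries Corp. → Quarry Textiles S.p.A. (R2): 56% × 49% × 53% = 14.5432% of Pinebrook Foods Inc.
Direct interest in Pinebrook Foods Inc: 21%.
Aggregating (R1): 14.5432% + 21% = 35.5432%.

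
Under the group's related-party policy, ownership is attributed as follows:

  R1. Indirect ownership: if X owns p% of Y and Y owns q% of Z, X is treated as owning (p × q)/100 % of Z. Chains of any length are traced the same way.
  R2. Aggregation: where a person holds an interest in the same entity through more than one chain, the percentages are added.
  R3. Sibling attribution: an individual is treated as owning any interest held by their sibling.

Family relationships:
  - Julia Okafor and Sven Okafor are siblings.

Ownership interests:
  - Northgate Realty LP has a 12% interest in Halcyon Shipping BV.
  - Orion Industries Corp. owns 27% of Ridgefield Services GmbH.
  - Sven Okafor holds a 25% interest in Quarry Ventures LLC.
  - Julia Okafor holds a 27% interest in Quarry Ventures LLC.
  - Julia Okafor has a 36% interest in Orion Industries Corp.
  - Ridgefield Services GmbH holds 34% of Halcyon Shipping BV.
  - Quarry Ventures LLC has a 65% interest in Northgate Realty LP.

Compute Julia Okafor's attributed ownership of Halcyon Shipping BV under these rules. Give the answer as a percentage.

By sibling attribution (R3), Julia Okafor is treated as also owning Sven Okafor's interest in Quarry Ventures LLC, giving 27% + 25% = 52%.
Chain via Quarry Ventures LLC → Northgate Realty LP (R1): 52% × 65% × 12% = 4.056% of Halcyon Shipping BV.
Chain via Orion Industries Corp. → Ridgefield Services GmbH (R1): 36% × 27% × 34% = 3.3048% of Halcyon Shipping BV.
Aggregating (R2): 4.056% + 3.3048% = 7.3608%.

7.3608%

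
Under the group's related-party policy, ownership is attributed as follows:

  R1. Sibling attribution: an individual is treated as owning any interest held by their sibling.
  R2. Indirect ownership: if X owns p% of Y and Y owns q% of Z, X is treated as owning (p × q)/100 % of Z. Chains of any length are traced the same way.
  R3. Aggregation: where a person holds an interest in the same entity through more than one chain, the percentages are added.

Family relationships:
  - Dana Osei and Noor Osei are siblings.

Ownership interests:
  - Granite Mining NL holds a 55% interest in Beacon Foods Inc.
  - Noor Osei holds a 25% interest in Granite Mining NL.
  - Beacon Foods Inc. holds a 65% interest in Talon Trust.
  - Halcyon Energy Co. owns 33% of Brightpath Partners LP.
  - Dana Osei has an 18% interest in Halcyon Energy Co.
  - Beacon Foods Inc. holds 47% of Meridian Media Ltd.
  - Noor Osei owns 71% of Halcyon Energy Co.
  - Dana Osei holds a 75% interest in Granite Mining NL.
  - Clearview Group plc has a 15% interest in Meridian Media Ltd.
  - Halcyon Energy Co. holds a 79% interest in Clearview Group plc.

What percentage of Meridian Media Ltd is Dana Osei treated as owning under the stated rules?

By sibling attribution (R1), Dana Osei is treated as also owning Noor Osei's interest in Granite Mining NL, giving 75% + 25% = 100%.
By sibling attribution (R1), Dana Osei is treated as also owning Noor Osei's interest in Halcyon Energy Co, giving 18% + 71% = 89%.
Chain via Granite Mining NL → Beacon Foods Inc. (R2): 100% × 55% × 47% = 25.85% of Meridian Media Ltd.
Chain via Halcyon Energy Co. → Clearview Group plc (R2): 89% × 79% × 15% = 10.5465% of Meridian Media Ltd.
Aggregating (R3): 25.85% + 10.5465% = 36.3965%.

36.3965%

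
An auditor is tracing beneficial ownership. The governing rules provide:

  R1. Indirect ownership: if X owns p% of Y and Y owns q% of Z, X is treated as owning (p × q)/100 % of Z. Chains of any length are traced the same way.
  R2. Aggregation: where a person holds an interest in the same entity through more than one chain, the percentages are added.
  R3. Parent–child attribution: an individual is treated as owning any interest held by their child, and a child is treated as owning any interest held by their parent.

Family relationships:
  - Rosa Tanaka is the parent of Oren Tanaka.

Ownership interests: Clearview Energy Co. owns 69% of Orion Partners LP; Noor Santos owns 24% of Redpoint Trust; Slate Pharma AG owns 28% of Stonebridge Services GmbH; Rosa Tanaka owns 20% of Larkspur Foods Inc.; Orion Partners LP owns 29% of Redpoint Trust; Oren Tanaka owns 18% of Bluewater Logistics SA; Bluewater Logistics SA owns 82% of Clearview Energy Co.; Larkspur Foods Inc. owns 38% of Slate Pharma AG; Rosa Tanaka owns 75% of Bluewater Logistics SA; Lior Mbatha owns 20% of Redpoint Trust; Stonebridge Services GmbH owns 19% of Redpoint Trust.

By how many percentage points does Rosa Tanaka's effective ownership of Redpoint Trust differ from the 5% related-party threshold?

10.663946

By parent–child attribution (R3), Rosa Tanaka is treated as also owning Oren Tanaka's interest in Bluewater Logistics SA, giving 75% + 18% = 93%.
Chain via Larkspur Foods Inc. → Slate Pharma AG → Stonebridge Services GmbH (R1): 20% × 38% × 28% × 19% = 0.40432% of Redpoint Trust.
Chain via Bluewater Logistics SA → Clearview Energy Co. → Orion Partners LP (R1): 93% × 82% × 69% × 29% = 15.259626% of Redpoint Trust.
Aggregating (R2): 0.40432% + 15.259626% = 15.663946%.
15.663946% exceeds the 5% threshold by 10.663946 percentage points.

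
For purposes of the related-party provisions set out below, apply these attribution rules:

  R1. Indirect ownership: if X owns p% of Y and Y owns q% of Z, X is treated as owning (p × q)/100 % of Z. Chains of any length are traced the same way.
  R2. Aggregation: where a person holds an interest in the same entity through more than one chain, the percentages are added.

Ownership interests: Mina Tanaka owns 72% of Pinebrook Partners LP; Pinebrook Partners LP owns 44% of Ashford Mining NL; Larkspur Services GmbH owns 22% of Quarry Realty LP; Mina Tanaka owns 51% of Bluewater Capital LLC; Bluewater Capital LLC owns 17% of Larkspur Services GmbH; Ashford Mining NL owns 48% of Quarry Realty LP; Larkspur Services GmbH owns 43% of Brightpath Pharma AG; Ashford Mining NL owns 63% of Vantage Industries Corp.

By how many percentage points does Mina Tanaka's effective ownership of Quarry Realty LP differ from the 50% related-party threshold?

32.8862

Chain via Pinebrook Partners LP → Ashford Mining NL (R1): 72% × 44% × 48% = 15.2064% of Quarry Realty LP.
Chain via Bluewater Capital LLC → Larkspur Services GmbH (R1): 51% × 17% × 22% = 1.9074% of Quarry Realty LP.
Aggregating (R2): 15.2064% + 1.9074% = 17.1138%.
17.1138% falls short of the 50% threshold by 32.8862 percentage points.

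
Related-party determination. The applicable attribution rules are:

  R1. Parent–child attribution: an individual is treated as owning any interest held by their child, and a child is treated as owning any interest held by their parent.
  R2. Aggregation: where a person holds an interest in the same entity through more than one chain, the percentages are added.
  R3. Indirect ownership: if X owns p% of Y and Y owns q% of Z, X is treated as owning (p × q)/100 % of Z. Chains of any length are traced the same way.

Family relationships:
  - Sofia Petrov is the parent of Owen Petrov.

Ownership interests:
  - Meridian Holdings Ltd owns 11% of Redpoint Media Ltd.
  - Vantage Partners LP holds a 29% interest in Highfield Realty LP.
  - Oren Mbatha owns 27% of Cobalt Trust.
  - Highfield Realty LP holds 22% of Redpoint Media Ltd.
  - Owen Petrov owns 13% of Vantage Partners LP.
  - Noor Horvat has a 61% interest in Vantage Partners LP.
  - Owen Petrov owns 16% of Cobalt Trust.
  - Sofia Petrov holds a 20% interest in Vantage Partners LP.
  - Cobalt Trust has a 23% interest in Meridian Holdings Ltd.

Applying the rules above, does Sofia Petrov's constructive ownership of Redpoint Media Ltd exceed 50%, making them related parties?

By parent–child attribution (R1), Sofia Petrov is treated as also owning Owen Petrov's interest in Vantage Partners LP, giving 20% + 13% = 33%.
By parent–child attribution (R1), Sofia Petrov is treated as owning Owen Petrov's 16% interest in Cobalt Trust.
Chain via Vantage Partners LP → Highfield Realty LP (R3): 33% × 29% × 22% = 2.1054% of Redpoint Media Ltd.
Chain via Cobalt Trust → Meridian Holdings Ltd (R3): 16% × 23% × 11% = 0.4048% of Redpoint Media Ltd.
Aggregating (R2): 2.1054% + 0.4048% = 2.5102%.
2.5102% does not exceed the 50% threshold, so Sofia is not a related party to Redpoint Media Ltd.

No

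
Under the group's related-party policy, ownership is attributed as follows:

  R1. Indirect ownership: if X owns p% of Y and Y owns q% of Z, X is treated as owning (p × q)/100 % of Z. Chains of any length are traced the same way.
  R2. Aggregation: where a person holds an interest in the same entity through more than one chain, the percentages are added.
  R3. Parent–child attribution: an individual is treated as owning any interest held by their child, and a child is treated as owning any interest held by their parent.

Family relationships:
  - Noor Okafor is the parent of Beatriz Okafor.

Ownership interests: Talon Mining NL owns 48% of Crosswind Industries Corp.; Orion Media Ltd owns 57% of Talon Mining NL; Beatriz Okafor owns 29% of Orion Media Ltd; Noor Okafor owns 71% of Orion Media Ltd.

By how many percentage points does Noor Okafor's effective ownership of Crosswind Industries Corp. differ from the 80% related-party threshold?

52.64

By parent–child attribution (R3), Noor Okafor is treated as also owning Beatriz Okafor's interest in Orion Media Ltd, giving 71% + 29% = 100%.
Chain via Orion Media Ltd → Talon Mining NL (R1): 100% × 57% × 48% = 27.36% of Crosswind Industries Corp.
27.36% falls short of the 80% threshold by 52.64 percentage points.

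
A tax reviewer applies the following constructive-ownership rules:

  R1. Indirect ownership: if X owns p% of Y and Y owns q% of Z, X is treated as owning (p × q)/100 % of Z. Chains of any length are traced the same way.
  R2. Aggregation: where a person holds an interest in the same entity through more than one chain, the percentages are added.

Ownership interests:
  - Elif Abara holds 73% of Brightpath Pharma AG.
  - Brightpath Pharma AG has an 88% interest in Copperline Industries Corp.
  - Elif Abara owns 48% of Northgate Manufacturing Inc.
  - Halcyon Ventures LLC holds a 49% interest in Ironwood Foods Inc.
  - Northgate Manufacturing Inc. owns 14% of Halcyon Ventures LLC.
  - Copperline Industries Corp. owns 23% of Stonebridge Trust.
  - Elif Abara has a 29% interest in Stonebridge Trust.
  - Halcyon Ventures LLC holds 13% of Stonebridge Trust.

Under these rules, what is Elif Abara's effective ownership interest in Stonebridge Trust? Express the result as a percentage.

44.6488%

Chain via Northgate Manufacturing Inc. → Halcyon Ventures LLC (R1): 48% × 14% × 13% = 0.8736% of Stonebridge Trust.
Chain via Brightpath Pharma AG → Copperline Industries Corp. (R1): 73% × 88% × 23% = 14.7752% of Stonebridge Trust.
Direct interest in Stonebridge Trust: 29%.
Aggregating (R2): 0.8736% + 14.7752% + 29% = 44.6488%.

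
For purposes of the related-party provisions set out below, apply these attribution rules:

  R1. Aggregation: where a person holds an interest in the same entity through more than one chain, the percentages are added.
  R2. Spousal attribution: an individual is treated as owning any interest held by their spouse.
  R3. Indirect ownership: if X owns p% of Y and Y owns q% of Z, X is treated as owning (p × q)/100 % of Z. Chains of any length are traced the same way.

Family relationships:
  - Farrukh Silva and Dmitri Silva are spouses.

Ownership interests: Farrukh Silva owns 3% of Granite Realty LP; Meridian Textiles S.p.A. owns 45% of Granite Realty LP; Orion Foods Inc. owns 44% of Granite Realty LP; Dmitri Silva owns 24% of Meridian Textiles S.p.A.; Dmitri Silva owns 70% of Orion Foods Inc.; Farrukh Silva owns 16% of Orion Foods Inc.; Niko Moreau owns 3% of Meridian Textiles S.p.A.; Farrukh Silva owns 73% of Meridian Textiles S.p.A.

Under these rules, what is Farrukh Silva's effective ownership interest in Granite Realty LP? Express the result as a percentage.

84.49%

By spousal attribution (R2), Farrukh Silva is treated as also owning Dmitri Silva's interest in Orion Foods Inc, giving 16% + 70% = 86%.
By spousal attribution (R2), Farrukh Silva is treated as also owning Dmitri Silva's interest in Meridian Textiles S.p.A, giving 73% + 24% = 97%.
Chain via Orion Foods Inc. (R3): 86% × 44% = 37.84% of Granite Realty LP.
Chain via Meridian Textiles S.p.A. (R3): 97% × 45% = 43.65% of Granite Realty LP.
Direct interest in Granite Realty LP: 3%.
Aggregating (R1): 37.84% + 43.65% + 3% = 84.49%.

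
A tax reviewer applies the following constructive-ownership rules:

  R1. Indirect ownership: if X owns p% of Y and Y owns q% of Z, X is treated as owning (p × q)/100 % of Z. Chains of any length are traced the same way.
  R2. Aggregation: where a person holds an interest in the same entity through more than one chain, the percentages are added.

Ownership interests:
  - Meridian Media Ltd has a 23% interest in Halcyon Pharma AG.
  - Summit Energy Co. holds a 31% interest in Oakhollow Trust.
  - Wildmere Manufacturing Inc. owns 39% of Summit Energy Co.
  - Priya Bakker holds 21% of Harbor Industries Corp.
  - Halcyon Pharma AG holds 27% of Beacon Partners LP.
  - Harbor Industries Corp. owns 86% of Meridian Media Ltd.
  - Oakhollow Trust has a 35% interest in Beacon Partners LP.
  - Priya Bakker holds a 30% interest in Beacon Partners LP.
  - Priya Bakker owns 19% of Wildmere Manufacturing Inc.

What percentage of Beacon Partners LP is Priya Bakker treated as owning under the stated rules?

Chain via Harbor Industries Corp. → Meridian Media Ltd → Halcyon Pharma AG (R1): 21% × 86% × 23% × 27% = 1.121526% of Beacon Partners LP.
Chain via Wildmere Manufacturing Inc. → Summit Energy Co. → Oakhollow Trust (R1): 19% × 39% × 31% × 35% = 0.803985% of Beacon Partners LP.
Direct interest in Beacon Partners LP: 30%.
Aggregating (R2): 1.121526% + 0.803985% + 30% = 31.925511%.

31.925511%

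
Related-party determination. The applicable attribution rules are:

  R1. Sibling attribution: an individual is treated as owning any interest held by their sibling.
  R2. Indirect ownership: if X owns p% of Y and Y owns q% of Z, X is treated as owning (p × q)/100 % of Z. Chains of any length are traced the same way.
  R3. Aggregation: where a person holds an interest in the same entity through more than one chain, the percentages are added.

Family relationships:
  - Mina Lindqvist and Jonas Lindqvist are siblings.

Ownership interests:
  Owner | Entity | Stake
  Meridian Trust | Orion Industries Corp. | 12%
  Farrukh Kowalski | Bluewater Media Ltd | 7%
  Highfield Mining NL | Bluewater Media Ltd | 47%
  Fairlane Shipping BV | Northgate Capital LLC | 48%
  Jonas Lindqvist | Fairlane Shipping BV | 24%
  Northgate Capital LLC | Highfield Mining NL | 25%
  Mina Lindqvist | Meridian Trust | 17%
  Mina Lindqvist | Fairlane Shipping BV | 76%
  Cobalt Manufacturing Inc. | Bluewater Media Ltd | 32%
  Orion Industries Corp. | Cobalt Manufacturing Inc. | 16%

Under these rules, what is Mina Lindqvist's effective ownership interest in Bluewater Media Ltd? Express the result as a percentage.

By sibling attribution (R1), Mina Lindqvist is treated as also owning Jonas Lindqvist's interest in Fairlane Shipping BV, giving 76% + 24% = 100%.
Chain via Fairlane Shipping BV → Northgate Capital LLC → Highfield Mining NL (R2): 100% × 48% × 25% × 47% = 5.64% of Bluewater Media Ltd.
Chain via Meridian Trust → Orion Industries Corp. → Cobalt Manufacturing Inc. (R2): 17% × 12% × 16% × 32% = 0.104448% of Bluewater Media Ltd.
Aggregating (R3): 5.64% + 0.104448% = 5.744448%.

5.744448%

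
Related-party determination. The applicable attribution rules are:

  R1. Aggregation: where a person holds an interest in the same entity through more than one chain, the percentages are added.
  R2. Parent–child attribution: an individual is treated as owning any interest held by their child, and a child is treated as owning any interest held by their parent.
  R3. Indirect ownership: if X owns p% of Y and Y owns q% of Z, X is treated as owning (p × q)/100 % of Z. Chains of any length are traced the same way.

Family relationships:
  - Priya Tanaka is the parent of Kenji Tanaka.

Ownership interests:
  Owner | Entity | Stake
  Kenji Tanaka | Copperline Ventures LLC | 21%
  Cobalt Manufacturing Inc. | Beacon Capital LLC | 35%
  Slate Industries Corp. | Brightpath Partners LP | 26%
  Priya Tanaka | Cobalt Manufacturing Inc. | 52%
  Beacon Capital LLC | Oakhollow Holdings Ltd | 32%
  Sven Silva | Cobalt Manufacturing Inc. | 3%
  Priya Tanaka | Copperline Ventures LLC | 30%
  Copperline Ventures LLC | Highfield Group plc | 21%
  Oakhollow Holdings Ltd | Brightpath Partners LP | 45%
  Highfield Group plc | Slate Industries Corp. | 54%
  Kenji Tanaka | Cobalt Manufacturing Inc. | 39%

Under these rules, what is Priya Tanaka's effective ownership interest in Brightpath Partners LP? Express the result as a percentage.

6.090084%

By parent–child attribution (R2), Priya Tanaka is treated as also owning Kenji Tanaka's interest in Copperline Ventures LLC, giving 30% + 21% = 51%.
By parent–child attribution (R2), Priya Tanaka is treated as also owning Kenji Tanaka's interest in Cobalt Manufacturing Inc, giving 52% + 39% = 91%.
Chain via Copperline Ventures LLC → Highfield Group plc → Slate Industries Corp. (R3): 51% × 21% × 54% × 26% = 1.503684% of Brightpath Partners LP.
Chain via Cobalt Manufacturing Inc. → Beacon Capital LLC → Oakhollow Holdings Ltd (R3): 91% × 35% × 32% × 45% = 4.5864% of Brightpath Partners LP.
Aggregating (R1): 1.503684% + 4.5864% = 6.090084%.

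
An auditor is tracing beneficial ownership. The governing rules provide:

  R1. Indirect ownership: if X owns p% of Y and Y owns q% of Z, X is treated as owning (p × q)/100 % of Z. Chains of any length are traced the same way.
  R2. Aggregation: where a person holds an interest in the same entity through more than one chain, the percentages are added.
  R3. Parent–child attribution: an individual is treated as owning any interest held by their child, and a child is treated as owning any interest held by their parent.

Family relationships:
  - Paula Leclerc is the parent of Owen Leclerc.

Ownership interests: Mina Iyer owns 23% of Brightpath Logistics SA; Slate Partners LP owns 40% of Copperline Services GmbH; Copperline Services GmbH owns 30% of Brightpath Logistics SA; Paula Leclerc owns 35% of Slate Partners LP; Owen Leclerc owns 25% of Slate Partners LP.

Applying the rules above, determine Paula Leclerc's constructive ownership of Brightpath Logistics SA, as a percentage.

7.2%

By parent–child attribution (R3), Paula Leclerc is treated as also owning Owen Leclerc's interest in Slate Partners LP, giving 35% + 25% = 60%.
Chain via Slate Partners LP → Copperline Services GmbH (R1): 60% × 40% × 30% = 7.2% of Brightpath Logistics SA.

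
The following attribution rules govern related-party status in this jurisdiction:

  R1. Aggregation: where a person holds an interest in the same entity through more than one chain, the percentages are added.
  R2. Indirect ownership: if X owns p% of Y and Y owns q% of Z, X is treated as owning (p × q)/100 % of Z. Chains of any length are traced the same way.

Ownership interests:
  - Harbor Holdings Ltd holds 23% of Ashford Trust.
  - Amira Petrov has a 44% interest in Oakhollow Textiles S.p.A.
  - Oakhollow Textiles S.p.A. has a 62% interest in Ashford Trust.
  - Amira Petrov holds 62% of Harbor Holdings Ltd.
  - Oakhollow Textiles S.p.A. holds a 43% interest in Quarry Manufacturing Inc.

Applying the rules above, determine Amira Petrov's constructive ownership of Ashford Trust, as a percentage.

Chain via Oakhollow Textiles S.p.A. (R2): 44% × 62% = 27.28% of Ashford Trust.
Chain via Harbor Holdings Ltd (R2): 62% × 23% = 14.26% of Ashford Trust.
Aggregating (R1): 27.28% + 14.26% = 41.54%.

41.54%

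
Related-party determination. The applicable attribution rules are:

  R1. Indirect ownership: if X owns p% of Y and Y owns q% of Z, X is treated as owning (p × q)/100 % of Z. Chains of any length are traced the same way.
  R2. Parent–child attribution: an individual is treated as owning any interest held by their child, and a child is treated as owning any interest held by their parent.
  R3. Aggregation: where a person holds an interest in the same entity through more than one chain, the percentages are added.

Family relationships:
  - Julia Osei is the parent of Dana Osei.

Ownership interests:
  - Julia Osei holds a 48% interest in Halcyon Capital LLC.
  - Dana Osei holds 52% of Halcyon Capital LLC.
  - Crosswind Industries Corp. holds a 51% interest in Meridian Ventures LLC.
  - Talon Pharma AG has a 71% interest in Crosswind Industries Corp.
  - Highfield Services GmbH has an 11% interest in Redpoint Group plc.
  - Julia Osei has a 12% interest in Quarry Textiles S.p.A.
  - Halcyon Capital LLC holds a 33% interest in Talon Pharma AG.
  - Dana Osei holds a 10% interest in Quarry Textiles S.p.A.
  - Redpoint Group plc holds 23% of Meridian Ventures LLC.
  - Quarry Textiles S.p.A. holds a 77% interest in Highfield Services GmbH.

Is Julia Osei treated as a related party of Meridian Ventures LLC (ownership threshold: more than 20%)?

By parent–child attribution (R2), Julia Osei is treated as also owning Dana Osei's interest in Quarry Textiles S.p.A, giving 12% + 10% = 22%.
By parent–child attribution (R2), Julia Osei is treated as also owning Dana Osei's interest in Halcyon Capital LLC, giving 48% + 52% = 100%.
Chain via Quarry Textiles S.p.A. → Highfield Services GmbH → Redpoint Group plc (R1): 22% × 77% × 11% × 23% = 0.428582% of Meridian Ventures LLC.
Chain via Halcyon Capital LLC → Talon Pharma AG → Crosswind Industries Corp. (R1): 100% × 33% × 71% × 51% = 11.9493% of Meridian Ventures LLC.
Aggregating (R3): 0.428582% + 11.9493% = 12.377882%.
12.377882% does not exceed the 20% threshold, so Julia is not a related party to Meridian Ventures LLC.

No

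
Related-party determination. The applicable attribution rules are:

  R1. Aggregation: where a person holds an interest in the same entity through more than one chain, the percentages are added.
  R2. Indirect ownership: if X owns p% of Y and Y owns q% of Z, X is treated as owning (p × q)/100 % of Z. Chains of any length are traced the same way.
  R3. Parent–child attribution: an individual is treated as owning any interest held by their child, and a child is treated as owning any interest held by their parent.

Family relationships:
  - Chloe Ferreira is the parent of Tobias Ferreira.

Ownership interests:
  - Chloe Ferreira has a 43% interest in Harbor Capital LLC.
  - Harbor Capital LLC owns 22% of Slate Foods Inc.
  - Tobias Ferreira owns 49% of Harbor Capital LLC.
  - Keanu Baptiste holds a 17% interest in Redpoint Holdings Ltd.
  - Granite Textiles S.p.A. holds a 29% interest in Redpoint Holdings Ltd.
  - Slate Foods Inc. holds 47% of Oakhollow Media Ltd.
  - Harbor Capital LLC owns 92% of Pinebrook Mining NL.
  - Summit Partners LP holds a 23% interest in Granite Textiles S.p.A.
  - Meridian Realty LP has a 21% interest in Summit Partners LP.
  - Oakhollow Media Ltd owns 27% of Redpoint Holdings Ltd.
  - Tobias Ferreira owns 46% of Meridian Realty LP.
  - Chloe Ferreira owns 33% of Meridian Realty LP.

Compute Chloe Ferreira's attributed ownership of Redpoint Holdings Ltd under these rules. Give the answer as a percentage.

By parent–child attribution (R3), Chloe Ferreira is treated as also owning Tobias Ferreira's interest in Harbor Capital LLC, giving 43% + 49% = 92%.
By parent–child attribution (R3), Chloe Ferreira is treated as also owning Tobias Ferreira's interest in Meridian Realty LP, giving 33% + 46% = 79%.
Chain via Harbor Capital LLC → Slate Foods Inc. → Oakhollow Media Ltd (R2): 92% × 22% × 47% × 27% = 2.568456% of Redpoint Holdings Ltd.
Chain via Meridian Realty LP → Summit Partners LP → Granite Textiles S.p.A. (R2): 79% × 21% × 23% × 29% = 1.106553% of Redpoint Holdings Ltd.
Aggregating (R1): 2.568456% + 1.106553% = 3.675009%.

3.675009%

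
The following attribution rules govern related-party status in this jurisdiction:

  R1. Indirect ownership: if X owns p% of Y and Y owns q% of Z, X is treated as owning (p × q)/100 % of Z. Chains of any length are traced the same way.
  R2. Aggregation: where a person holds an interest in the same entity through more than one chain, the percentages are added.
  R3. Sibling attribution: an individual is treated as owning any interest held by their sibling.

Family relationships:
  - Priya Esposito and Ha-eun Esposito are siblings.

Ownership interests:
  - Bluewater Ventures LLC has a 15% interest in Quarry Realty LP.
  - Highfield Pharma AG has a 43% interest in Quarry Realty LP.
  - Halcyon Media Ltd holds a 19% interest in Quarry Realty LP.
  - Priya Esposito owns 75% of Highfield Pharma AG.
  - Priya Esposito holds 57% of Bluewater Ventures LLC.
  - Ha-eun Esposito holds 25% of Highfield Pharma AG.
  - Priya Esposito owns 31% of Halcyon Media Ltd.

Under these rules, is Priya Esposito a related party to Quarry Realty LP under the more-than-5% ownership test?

By sibling attribution (R3), Priya Esposito is treated as also owning Ha-eun Esposito's interest in Highfield Pharma AG, giving 75% + 25% = 100%.
Chain via Halcyon Media Ltd (R1): 31% × 19% = 5.89% of Quarry Realty LP.
Chain via Bluewater Ventures LLC (R1): 57% × 15% = 8.55% of Quarry Realty LP.
Chain via Highfield Pharma AG (R1): 100% × 43% = 43% of Quarry Realty LP.
Aggregating (R2): 5.89% + 8.55% + 43% = 57.44%.
57.44% exceeds the 5% threshold, so Priya is a related party to Quarry Realty LP.

Yes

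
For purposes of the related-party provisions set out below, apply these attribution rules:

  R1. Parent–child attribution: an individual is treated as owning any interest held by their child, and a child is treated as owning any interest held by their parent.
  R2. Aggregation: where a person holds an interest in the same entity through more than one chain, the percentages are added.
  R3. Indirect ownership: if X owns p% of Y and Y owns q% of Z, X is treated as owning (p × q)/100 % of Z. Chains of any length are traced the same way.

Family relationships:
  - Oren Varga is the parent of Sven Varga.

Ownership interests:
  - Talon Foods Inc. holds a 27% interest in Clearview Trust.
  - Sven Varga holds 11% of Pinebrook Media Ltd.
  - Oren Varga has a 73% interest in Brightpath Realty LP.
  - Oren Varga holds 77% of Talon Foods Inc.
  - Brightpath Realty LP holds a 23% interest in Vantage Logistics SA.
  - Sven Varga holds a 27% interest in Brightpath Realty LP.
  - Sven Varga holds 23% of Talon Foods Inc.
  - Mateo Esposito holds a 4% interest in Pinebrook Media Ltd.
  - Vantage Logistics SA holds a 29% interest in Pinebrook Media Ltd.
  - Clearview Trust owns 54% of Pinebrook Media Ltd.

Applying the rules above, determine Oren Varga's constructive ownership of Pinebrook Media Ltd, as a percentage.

32.25%

By parent–child attribution (R1), Oren Varga is treated as also owning Sven Varga's interest in Talon Foods Inc, giving 77% + 23% = 100%.
By parent–child attribution (R1), Oren Varga is treated as also owning Sven Varga's interest in Brightpath Realty LP, giving 73% + 27% = 100%.
By parent–child attribution (R1), Oren Varga is treated as owning Sven Varga's 11% interest in Pinebrook Media Ltd.
Chain via Talon Foods Inc. → Clearview Trust (R3): 100% × 27% × 54% = 14.58% of Pinebrook Media Ltd.
Chain via Brightpath Realty LP → Vantage Logistics SA (R3): 100% × 23% × 29% = 6.67% of Pinebrook Media Ltd.
Direct interest in Pinebrook Media Ltd: 11%.
Aggregating (R2): 14.58% + 6.67% + 11% = 32.25%.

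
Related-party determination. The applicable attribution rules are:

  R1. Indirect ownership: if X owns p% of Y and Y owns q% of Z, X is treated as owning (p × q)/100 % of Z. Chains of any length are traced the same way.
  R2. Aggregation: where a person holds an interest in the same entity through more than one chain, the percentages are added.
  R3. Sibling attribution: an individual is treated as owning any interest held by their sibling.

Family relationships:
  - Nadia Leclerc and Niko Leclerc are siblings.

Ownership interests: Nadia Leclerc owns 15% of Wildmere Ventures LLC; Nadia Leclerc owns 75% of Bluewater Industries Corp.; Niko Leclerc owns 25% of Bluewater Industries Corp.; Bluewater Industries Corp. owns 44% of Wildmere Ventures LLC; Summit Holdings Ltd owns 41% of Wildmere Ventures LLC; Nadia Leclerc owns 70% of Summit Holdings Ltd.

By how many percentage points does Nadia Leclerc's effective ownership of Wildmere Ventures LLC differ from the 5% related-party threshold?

82.7

By sibling attribution (R3), Nadia Leclerc is treated as also owning Niko Leclerc's interest in Bluewater Industries Corp, giving 75% + 25% = 100%.
Chain via Bluewater Industries Corp. (R1): 100% × 44% = 44% of Wildmere Ventures LLC.
Chain via Summit Holdings Ltd (R1): 70% × 41% = 28.7% of Wildmere Ventures LLC.
Direct interest in Wildmere Ventures LLC: 15%.
Aggregating (R2): 44% + 28.7% + 15% = 87.7%.
87.7% exceeds the 5% threshold by 82.7 percentage points.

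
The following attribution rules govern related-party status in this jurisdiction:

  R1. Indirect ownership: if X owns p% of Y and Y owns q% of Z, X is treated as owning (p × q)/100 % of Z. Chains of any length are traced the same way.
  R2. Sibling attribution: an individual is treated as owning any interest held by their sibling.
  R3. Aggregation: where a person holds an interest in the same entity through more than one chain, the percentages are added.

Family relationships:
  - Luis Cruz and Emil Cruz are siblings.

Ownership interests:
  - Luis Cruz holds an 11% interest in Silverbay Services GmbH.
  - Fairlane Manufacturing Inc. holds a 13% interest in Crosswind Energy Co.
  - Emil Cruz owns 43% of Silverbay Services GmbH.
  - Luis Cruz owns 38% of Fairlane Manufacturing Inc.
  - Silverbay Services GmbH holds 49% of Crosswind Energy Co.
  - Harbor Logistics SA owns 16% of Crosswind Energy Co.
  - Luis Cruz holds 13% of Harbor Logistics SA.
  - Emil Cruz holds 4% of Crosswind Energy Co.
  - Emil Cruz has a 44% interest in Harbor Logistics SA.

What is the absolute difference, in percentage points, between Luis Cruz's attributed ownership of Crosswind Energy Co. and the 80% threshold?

By sibling attribution (R2), Luis Cruz is treated as also owning Emil Cruz's interest in Silverbay Services GmbH, giving 11% + 43% = 54%.
By sibling attribution (R2), Luis Cruz is treated as also owning Emil Cruz's interest in Harbor Logistics SA, giving 13% + 44% = 57%.
By sibling attribution (R2), Luis Cruz is treated as owning Emil Cruz's 4% interest in Crosswind Energy Co.
Chain via Fairlane Manufacturing Inc. (R1): 38% × 13% = 4.94% of Crosswind Energy Co.
Chain via Silverbay Services GmbH (R1): 54% × 49% = 26.46% of Crosswind Energy Co.
Chain via Harbor Logistics SA (R1): 57% × 16% = 9.12% of Crosswind Energy Co.
Direct interest in Crosswind Energy Co: 4%.
Aggregating (R3): 4.94% + 26.46% + 9.12% + 4% = 44.52%.
44.52% falls short of the 80% threshold by 35.48 percentage points.

35.48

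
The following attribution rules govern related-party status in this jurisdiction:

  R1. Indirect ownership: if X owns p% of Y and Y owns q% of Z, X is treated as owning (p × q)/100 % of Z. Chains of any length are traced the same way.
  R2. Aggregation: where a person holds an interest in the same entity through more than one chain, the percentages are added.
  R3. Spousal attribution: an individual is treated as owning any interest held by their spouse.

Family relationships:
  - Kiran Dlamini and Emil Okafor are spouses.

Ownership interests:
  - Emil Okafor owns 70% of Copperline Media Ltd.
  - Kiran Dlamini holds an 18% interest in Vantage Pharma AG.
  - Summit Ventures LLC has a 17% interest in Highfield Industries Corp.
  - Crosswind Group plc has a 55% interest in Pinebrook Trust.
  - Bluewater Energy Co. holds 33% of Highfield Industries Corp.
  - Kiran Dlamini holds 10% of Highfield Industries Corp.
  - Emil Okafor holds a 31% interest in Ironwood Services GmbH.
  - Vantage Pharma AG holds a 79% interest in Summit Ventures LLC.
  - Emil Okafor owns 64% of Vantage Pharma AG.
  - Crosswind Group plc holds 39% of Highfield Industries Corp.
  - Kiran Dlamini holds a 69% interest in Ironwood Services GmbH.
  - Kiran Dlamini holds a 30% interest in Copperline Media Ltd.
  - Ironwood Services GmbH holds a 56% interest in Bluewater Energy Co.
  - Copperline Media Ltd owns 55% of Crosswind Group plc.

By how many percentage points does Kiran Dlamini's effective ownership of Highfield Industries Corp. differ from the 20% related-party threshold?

40.9426

By spousal attribution (R3), Kiran Dlamini is treated as also owning Emil Okafor's interest in Copperline Media Ltd, giving 30% + 70% = 100%.
By spousal attribution (R3), Kiran Dlamini is treated as also owning Emil Okafor's interest in Vantage Pharma AG, giving 18% + 64% = 82%.
By spousal attribution (R3), Kiran Dlamini is treated as also owning Emil Okafor's interest in Ironwood Services GmbH, giving 69% + 31% = 100%.
Chain via Copperline Media Ltd → Crosswind Group plc (R1): 100% × 55% × 39% = 21.45% of Highfield Industries Corp.
Chain via Vantage Pharma AG → Summit Ventures LLC (R1): 82% × 79% × 17% = 11.0126% of Highfield Industries Corp.
Chain via Ironwood Services GmbH → Bluewater Energy Co. (R1): 100% × 56% × 33% = 18.48% of Highfield Industries Corp.
Direct interest in Highfield Industries Corp: 10%.
Aggregating (R2): 21.45% + 11.0126% + 18.48% + 10% = 60.9426%.
60.9426% exceeds the 20% threshold by 40.9426 percentage points.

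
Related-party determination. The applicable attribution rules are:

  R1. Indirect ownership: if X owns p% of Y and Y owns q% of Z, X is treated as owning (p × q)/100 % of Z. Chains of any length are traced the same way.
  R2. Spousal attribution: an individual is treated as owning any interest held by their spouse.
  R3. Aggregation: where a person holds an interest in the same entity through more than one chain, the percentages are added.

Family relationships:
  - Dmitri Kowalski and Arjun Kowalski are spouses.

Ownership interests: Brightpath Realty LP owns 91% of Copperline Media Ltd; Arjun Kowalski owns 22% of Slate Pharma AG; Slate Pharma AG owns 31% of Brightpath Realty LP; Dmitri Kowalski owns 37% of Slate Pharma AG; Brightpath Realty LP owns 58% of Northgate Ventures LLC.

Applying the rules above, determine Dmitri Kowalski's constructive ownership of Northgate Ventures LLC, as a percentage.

By spousal attribution (R2), Dmitri Kowalski is treated as also owning Arjun Kowalski's interest in Slate Pharma AG, giving 37% + 22% = 59%.
Chain via Slate Pharma AG → Brightpath Realty LP (R1): 59% × 31% × 58% = 10.6082% of Northgate Ventures LLC.

10.6082%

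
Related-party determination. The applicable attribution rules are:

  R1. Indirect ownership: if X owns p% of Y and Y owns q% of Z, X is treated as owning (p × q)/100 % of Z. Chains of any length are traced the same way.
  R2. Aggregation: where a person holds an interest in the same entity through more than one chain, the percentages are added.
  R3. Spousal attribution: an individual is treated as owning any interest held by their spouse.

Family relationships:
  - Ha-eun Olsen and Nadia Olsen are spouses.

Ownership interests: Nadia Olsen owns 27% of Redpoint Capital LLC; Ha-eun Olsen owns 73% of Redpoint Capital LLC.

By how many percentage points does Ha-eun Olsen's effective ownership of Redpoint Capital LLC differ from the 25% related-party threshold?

75

By spousal attribution (R3), Ha-eun Olsen is treated as also owning Nadia Olsen's interest in Redpoint Capital LLC, giving 73% + 27% = 100%.
Direct interest in Redpoint Capital LLC: 100%.
100% exceeds the 25% threshold by 75 percentage points.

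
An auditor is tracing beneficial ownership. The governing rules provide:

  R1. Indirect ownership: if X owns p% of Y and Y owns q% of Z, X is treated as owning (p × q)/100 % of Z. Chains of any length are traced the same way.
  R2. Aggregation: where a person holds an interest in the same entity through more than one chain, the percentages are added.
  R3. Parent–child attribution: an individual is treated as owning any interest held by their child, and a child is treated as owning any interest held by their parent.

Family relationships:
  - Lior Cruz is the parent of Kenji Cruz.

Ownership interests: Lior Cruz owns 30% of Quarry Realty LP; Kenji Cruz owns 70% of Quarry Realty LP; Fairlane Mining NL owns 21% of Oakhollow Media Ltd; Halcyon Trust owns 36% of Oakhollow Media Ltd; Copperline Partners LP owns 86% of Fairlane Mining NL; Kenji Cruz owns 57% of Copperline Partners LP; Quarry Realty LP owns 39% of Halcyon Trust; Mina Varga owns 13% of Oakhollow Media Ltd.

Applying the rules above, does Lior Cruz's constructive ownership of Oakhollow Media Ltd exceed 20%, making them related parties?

By parent–child attribution (R3), Lior Cruz is treated as also owning Kenji Cruz's interest in Quarry Realty LP, giving 30% + 70% = 100%.
By parent–child attribution (R3), Lior Cruz is treated as owning Kenji Cruz's 57% interest in Copperline Partners LP.
Chain via Quarry Realty LP → Halcyon Trust (R1): 100% × 39% × 36% = 14.04% of Oakhollow Media Ltd.
Chain via Copperline Partners LP → Fairlane Mining NL (R1): 57% × 86% × 21% = 10.2942% of Oakhollow Media Ltd.
Aggregating (R2): 14.04% + 10.2942% = 24.3342%.
24.3342% exceeds the 20% threshold, so Lior is a related party to Oakhollow Media Ltd.

Yes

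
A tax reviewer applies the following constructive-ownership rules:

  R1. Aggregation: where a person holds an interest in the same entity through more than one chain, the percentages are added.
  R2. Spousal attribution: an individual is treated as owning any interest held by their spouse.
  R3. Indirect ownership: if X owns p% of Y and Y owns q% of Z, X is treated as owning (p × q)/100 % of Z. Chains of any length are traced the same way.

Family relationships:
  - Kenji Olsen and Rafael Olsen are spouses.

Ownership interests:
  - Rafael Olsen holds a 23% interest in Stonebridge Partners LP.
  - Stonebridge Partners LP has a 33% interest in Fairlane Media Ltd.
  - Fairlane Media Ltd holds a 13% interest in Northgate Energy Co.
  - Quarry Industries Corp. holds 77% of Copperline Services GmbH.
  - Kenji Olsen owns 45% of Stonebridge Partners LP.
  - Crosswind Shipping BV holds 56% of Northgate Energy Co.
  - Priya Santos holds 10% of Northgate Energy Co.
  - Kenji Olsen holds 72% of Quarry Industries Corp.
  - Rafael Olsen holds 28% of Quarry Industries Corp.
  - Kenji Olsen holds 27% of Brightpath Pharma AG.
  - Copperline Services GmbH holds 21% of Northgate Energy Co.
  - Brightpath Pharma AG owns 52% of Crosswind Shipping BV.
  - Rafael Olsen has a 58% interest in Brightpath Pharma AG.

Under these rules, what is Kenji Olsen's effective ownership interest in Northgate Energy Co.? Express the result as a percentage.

By spousal attribution (R2), Kenji Olsen is treated as also owning Rafael Olsen's interest in Brightpath Pharma AG, giving 27% + 58% = 85%.
By spousal attribution (R2), Kenji Olsen is treated as also owning Rafael Olsen's interest in Stonebridge Partners LP, giving 45% + 23% = 68%.
By spousal attribution (R2), Kenji Olsen is treated as also owning Rafael Olsen's interest in Quarry Industries Corp, giving 72% + 28% = 100%.
Chain via Brightpath Pharma AG → Crosswind Shipping BV (R3): 85% × 52% × 56% = 24.752% of Northgate Energy Co.
Chain via Stonebridge Partners LP → Fairlane Media Ltd (R3): 68% × 33% × 13% = 2.9172% of Northgate Energy Co.
Chain via Quarry Industries Corp. → Copperline Services GmbH (R3): 100% × 77% × 21% = 16.17% of Northgate Energy Co.
Aggregating (R1): 24.752% + 2.9172% + 16.17% = 43.8392%.

43.8392%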